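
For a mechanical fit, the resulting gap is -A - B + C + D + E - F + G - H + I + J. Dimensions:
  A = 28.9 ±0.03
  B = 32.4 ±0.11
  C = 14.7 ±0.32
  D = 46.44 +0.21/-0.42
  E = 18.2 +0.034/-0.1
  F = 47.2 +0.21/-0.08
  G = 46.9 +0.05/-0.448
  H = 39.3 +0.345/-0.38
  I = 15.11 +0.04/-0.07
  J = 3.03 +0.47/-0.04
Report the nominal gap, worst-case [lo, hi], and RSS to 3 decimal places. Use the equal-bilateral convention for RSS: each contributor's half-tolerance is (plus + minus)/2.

Stack each dimension's contribution:
  -A: nom -28.900 → Σnom=-28.900; wc +0.030/-0.030 → slack +0.030/-0.030; half-tol=0.030, Σhalf²=0.000900
  -B: nom -32.400 → Σnom=-61.300; wc +0.110/-0.110 → slack +0.140/-0.140; half-tol=0.110, Σhalf²=0.013000
  +C: nom +14.700 → Σnom=-46.600; wc +0.320/-0.320 → slack +0.460/-0.460; half-tol=0.320, Σhalf²=0.115400
  +D: nom +46.440 → Σnom=-0.160; wc +0.210/-0.420 → slack +0.670/-0.880; half-tol=0.315, Σhalf²=0.214625
  +E: nom +18.200 → Σnom=18.040; wc +0.034/-0.100 → slack +0.704/-0.980; half-tol=0.067, Σhalf²=0.219114
  -F: nom -47.200 → Σnom=-29.160; wc +0.080/-0.210 → slack +0.784/-1.190; half-tol=0.145, Σhalf²=0.240139
  +G: nom +46.900 → Σnom=17.740; wc +0.050/-0.448 → slack +0.834/-1.638; half-tol=0.249, Σhalf²=0.302140
  -H: nom -39.300 → Σnom=-21.560; wc +0.380/-0.345 → slack +1.214/-1.983; half-tol=0.362, Σhalf²=0.433546
  +I: nom +15.110 → Σnom=-6.450; wc +0.040/-0.070 → slack +1.254/-2.053; half-tol=0.055, Σhalf²=0.436571
  +J: nom +3.030 → Σnom=-3.420; wc +0.470/-0.040 → slack +1.724/-2.093; half-tol=0.255, Σhalf²=0.501596
Nominal = -3.420. Worst-case = [-3.420 - 2.093, -3.420 + 1.724] = [-5.513, -1.696]. RSS = √0.501596 = 0.708.

nominal=-3.420 wc=[-5.513,-1.696] rss=0.708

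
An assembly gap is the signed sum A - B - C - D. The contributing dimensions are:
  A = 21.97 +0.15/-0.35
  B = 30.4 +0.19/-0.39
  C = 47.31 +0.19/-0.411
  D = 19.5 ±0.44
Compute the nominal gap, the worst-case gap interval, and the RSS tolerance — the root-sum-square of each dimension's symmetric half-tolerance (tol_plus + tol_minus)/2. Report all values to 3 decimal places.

Stack each dimension's contribution:
  +A: nom +21.970 → Σnom=21.970; wc +0.150/-0.350 → slack +0.150/-0.350; half-tol=0.250, Σhalf²=0.062500
  -B: nom -30.400 → Σnom=-8.430; wc +0.390/-0.190 → slack +0.540/-0.540; half-tol=0.290, Σhalf²=0.146600
  -C: nom -47.310 → Σnom=-55.740; wc +0.411/-0.190 → slack +0.951/-0.730; half-tol=0.300, Σhalf²=0.236900
  -D: nom -19.500 → Σnom=-75.240; wc +0.440/-0.440 → slack +1.391/-1.170; half-tol=0.440, Σhalf²=0.430500
Nominal = -75.240. Worst-case = [-75.240 - 1.170, -75.240 + 1.391] = [-76.410, -73.849]. RSS = √0.430500 = 0.656.

nominal=-75.240 wc=[-76.410,-73.849] rss=0.656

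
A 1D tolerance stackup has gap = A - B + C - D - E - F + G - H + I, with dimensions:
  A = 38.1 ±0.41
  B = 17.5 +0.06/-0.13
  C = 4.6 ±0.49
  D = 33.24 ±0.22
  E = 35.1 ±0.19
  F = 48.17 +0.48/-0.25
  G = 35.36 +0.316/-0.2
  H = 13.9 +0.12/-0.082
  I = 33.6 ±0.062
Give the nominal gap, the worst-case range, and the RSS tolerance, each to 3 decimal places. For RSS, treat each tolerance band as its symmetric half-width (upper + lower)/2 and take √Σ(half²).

nominal=-36.250 wc=[-38.482,-34.100] rss=0.846

Stack each dimension's contribution:
  +A: nom +38.100 → Σnom=38.100; wc +0.410/-0.410 → slack +0.410/-0.410; half-tol=0.410, Σhalf²=0.168100
  -B: nom -17.500 → Σnom=20.600; wc +0.130/-0.060 → slack +0.540/-0.470; half-tol=0.095, Σhalf²=0.177125
  +C: nom +4.600 → Σnom=25.200; wc +0.490/-0.490 → slack +1.030/-0.960; half-tol=0.490, Σhalf²=0.417225
  -D: nom -33.240 → Σnom=-8.040; wc +0.220/-0.220 → slack +1.250/-1.180; half-tol=0.220, Σhalf²=0.465625
  -E: nom -35.100 → Σnom=-43.140; wc +0.190/-0.190 → slack +1.440/-1.370; half-tol=0.190, Σhalf²=0.501725
  -F: nom -48.170 → Σnom=-91.310; wc +0.250/-0.480 → slack +1.690/-1.850; half-tol=0.365, Σhalf²=0.634950
  +G: nom +35.360 → Σnom=-55.950; wc +0.316/-0.200 → slack +2.006/-2.050; half-tol=0.258, Σhalf²=0.701514
  -H: nom -13.900 → Σnom=-69.850; wc +0.082/-0.120 → slack +2.088/-2.170; half-tol=0.101, Σhalf²=0.711715
  +I: nom +33.600 → Σnom=-36.250; wc +0.062/-0.062 → slack +2.150/-2.232; half-tol=0.062, Σhalf²=0.715559
Nominal = -36.250. Worst-case = [-36.250 - 2.232, -36.250 + 2.150] = [-38.482, -34.100]. RSS = √0.715559 = 0.846.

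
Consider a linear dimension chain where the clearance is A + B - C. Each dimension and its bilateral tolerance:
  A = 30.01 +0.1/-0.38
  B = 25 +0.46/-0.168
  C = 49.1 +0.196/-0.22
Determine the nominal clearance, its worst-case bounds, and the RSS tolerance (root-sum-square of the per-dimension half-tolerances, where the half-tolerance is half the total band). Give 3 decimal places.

nominal=5.910 wc=[5.166,6.690] rss=0.447

Stack each dimension's contribution:
  +A: nom +30.010 → Σnom=30.010; wc +0.100/-0.380 → slack +0.100/-0.380; half-tol=0.240, Σhalf²=0.057600
  +B: nom +25.000 → Σnom=55.010; wc +0.460/-0.168 → slack +0.560/-0.548; half-tol=0.314, Σhalf²=0.156196
  -C: nom -49.100 → Σnom=5.910; wc +0.220/-0.196 → slack +0.780/-0.744; half-tol=0.208, Σhalf²=0.199460
Nominal = 5.910. Worst-case = [5.910 - 0.744, 5.910 + 0.780] = [5.166, 6.690]. RSS = √0.199460 = 0.447.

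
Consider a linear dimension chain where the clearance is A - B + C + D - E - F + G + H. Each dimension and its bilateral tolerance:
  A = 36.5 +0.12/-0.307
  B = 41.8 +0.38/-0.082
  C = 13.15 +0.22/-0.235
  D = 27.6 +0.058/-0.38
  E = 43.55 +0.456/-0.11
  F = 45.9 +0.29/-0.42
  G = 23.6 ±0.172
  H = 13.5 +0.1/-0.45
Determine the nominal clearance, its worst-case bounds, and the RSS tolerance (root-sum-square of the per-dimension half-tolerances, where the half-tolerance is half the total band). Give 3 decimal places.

Stack each dimension's contribution:
  +A: nom +36.500 → Σnom=36.500; wc +0.120/-0.307 → slack +0.120/-0.307; half-tol=0.213, Σhalf²=0.045582
  -B: nom -41.800 → Σnom=-5.300; wc +0.082/-0.380 → slack +0.202/-0.687; half-tol=0.231, Σhalf²=0.098943
  +C: nom +13.150 → Σnom=7.850; wc +0.220/-0.235 → slack +0.422/-0.922; half-tol=0.227, Σhalf²=0.150699
  +D: nom +27.600 → Σnom=35.450; wc +0.058/-0.380 → slack +0.480/-1.302; half-tol=0.219, Σhalf²=0.198660
  -E: nom -43.550 → Σnom=-8.100; wc +0.110/-0.456 → slack +0.590/-1.758; half-tol=0.283, Σhalf²=0.278749
  -F: nom -45.900 → Σnom=-54.000; wc +0.420/-0.290 → slack +1.010/-2.048; half-tol=0.355, Σhalf²=0.404774
  +G: nom +23.600 → Σnom=-30.400; wc +0.172/-0.172 → slack +1.182/-2.220; half-tol=0.172, Σhalf²=0.434358
  +H: nom +13.500 → Σnom=-16.900; wc +0.100/-0.450 → slack +1.282/-2.670; half-tol=0.275, Σhalf²=0.509984
Nominal = -16.900. Worst-case = [-16.900 - 2.670, -16.900 + 1.282] = [-19.570, -15.618]. RSS = √0.509984 = 0.714.

nominal=-16.900 wc=[-19.570,-15.618] rss=0.714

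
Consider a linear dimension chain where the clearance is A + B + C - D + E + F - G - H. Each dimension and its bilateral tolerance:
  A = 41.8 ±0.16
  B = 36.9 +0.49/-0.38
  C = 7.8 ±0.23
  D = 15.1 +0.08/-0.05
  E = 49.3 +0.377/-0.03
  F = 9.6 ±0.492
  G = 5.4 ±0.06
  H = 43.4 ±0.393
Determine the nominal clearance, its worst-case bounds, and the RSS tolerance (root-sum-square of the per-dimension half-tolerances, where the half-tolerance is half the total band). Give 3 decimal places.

nominal=81.500 wc=[79.675,83.752] rss=0.845

Stack each dimension's contribution:
  +A: nom +41.800 → Σnom=41.800; wc +0.160/-0.160 → slack +0.160/-0.160; half-tol=0.160, Σhalf²=0.025600
  +B: nom +36.900 → Σnom=78.700; wc +0.490/-0.380 → slack +0.650/-0.540; half-tol=0.435, Σhalf²=0.214825
  +C: nom +7.800 → Σnom=86.500; wc +0.230/-0.230 → slack +0.880/-0.770; half-tol=0.230, Σhalf²=0.267725
  -D: nom -15.100 → Σnom=71.400; wc +0.050/-0.080 → slack +0.930/-0.850; half-tol=0.065, Σhalf²=0.271950
  +E: nom +49.300 → Σnom=120.700; wc +0.377/-0.030 → slack +1.307/-0.880; half-tol=0.204, Σhalf²=0.313362
  +F: nom +9.600 → Σnom=130.300; wc +0.492/-0.492 → slack +1.799/-1.372; half-tol=0.492, Σhalf²=0.555426
  -G: nom -5.400 → Σnom=124.900; wc +0.060/-0.060 → slack +1.859/-1.432; half-tol=0.060, Σhalf²=0.559026
  -H: nom -43.400 → Σnom=81.500; wc +0.393/-0.393 → slack +2.252/-1.825; half-tol=0.393, Σhalf²=0.713475
Nominal = 81.500. Worst-case = [81.500 - 1.825, 81.500 + 2.252] = [79.675, 83.752]. RSS = √0.713475 = 0.845.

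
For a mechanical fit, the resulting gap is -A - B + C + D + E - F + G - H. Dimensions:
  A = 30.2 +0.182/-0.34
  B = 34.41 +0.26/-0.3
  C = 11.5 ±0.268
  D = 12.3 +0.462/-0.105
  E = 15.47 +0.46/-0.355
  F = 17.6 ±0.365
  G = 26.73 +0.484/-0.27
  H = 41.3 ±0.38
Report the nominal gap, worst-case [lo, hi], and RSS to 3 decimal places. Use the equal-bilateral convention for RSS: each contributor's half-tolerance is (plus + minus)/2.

Stack each dimension's contribution:
  -A: nom -30.200 → Σnom=-30.200; wc +0.340/-0.182 → slack +0.340/-0.182; half-tol=0.261, Σhalf²=0.068121
  -B: nom -34.410 → Σnom=-64.610; wc +0.300/-0.260 → slack +0.640/-0.442; half-tol=0.280, Σhalf²=0.146521
  +C: nom +11.500 → Σnom=-53.110; wc +0.268/-0.268 → slack +0.908/-0.710; half-tol=0.268, Σhalf²=0.218345
  +D: nom +12.300 → Σnom=-40.810; wc +0.462/-0.105 → slack +1.370/-0.815; half-tol=0.284, Σhalf²=0.298717
  +E: nom +15.470 → Σnom=-25.340; wc +0.460/-0.355 → slack +1.830/-1.170; half-tol=0.407, Σhalf²=0.464774
  -F: nom -17.600 → Σnom=-42.940; wc +0.365/-0.365 → slack +2.195/-1.535; half-tol=0.365, Σhalf²=0.597999
  +G: nom +26.730 → Σnom=-16.210; wc +0.484/-0.270 → slack +2.679/-1.805; half-tol=0.377, Σhalf²=0.740128
  -H: nom -41.300 → Σnom=-57.510; wc +0.380/-0.380 → slack +3.059/-2.185; half-tol=0.380, Σhalf²=0.884528
Nominal = -57.510. Worst-case = [-57.510 - 2.185, -57.510 + 3.059] = [-59.695, -54.451]. RSS = √0.884528 = 0.940.

nominal=-57.510 wc=[-59.695,-54.451] rss=0.940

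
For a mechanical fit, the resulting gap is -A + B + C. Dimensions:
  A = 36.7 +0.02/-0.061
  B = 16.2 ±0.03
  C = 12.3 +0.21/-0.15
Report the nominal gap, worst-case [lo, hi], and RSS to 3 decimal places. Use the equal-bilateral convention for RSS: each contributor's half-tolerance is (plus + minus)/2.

Stack each dimension's contribution:
  -A: nom -36.700 → Σnom=-36.700; wc +0.061/-0.020 → slack +0.061/-0.020; half-tol=0.041, Σhalf²=0.001640
  +B: nom +16.200 → Σnom=-20.500; wc +0.030/-0.030 → slack +0.091/-0.050; half-tol=0.030, Σhalf²=0.002540
  +C: nom +12.300 → Σnom=-8.200; wc +0.210/-0.150 → slack +0.301/-0.200; half-tol=0.180, Σhalf²=0.034940
Nominal = -8.200. Worst-case = [-8.200 - 0.200, -8.200 + 0.301] = [-8.400, -7.899]. RSS = √0.034940 = 0.187.

nominal=-8.200 wc=[-8.400,-7.899] rss=0.187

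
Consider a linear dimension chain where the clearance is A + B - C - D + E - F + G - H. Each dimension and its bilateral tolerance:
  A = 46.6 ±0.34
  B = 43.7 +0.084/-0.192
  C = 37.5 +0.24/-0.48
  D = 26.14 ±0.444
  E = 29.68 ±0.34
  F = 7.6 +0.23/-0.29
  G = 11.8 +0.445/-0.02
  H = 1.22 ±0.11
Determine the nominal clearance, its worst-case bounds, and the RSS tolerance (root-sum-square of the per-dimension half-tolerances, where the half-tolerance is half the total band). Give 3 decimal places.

Stack each dimension's contribution:
  +A: nom +46.600 → Σnom=46.600; wc +0.340/-0.340 → slack +0.340/-0.340; half-tol=0.340, Σhalf²=0.115600
  +B: nom +43.700 → Σnom=90.300; wc +0.084/-0.192 → slack +0.424/-0.532; half-tol=0.138, Σhalf²=0.134644
  -C: nom -37.500 → Σnom=52.800; wc +0.480/-0.240 → slack +0.904/-0.772; half-tol=0.360, Σhalf²=0.264244
  -D: nom -26.140 → Σnom=26.660; wc +0.444/-0.444 → slack +1.348/-1.216; half-tol=0.444, Σhalf²=0.461380
  +E: nom +29.680 → Σnom=56.340; wc +0.340/-0.340 → slack +1.688/-1.556; half-tol=0.340, Σhalf²=0.576980
  -F: nom -7.600 → Σnom=48.740; wc +0.290/-0.230 → slack +1.978/-1.786; half-tol=0.260, Σhalf²=0.644580
  +G: nom +11.800 → Σnom=60.540; wc +0.445/-0.020 → slack +2.423/-1.806; half-tol=0.233, Σhalf²=0.698636
  -H: nom -1.220 → Σnom=59.320; wc +0.110/-0.110 → slack +2.533/-1.916; half-tol=0.110, Σhalf²=0.710736
Nominal = 59.320. Worst-case = [59.320 - 1.916, 59.320 + 2.533] = [57.404, 61.853]. RSS = √0.710736 = 0.843.

nominal=59.320 wc=[57.404,61.853] rss=0.843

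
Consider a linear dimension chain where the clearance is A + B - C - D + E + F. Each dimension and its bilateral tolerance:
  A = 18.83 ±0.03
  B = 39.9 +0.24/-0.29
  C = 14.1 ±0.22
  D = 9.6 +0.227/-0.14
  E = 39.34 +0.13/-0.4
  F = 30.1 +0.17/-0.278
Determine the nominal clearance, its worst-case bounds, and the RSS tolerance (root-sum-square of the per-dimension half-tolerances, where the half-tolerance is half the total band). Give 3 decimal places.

nominal=104.470 wc=[103.025,105.400] rss=0.523

Stack each dimension's contribution:
  +A: nom +18.830 → Σnom=18.830; wc +0.030/-0.030 → slack +0.030/-0.030; half-tol=0.030, Σhalf²=0.000900
  +B: nom +39.900 → Σnom=58.730; wc +0.240/-0.290 → slack +0.270/-0.320; half-tol=0.265, Σhalf²=0.071125
  -C: nom -14.100 → Σnom=44.630; wc +0.220/-0.220 → slack +0.490/-0.540; half-tol=0.220, Σhalf²=0.119525
  -D: nom -9.600 → Σnom=35.030; wc +0.140/-0.227 → slack +0.630/-0.767; half-tol=0.183, Σhalf²=0.153197
  +E: nom +39.340 → Σnom=74.370; wc +0.130/-0.400 → slack +0.760/-1.167; half-tol=0.265, Σhalf²=0.223422
  +F: nom +30.100 → Σnom=104.470; wc +0.170/-0.278 → slack +0.930/-1.445; half-tol=0.224, Σhalf²=0.273598
Nominal = 104.470. Worst-case = [104.470 - 1.445, 104.470 + 0.930] = [103.025, 105.400]. RSS = √0.273598 = 0.523.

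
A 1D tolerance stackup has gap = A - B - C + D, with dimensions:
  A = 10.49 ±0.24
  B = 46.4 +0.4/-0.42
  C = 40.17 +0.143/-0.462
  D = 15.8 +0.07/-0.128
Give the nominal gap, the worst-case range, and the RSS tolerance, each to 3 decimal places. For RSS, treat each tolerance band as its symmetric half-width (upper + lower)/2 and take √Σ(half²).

Stack each dimension's contribution:
  +A: nom +10.490 → Σnom=10.490; wc +0.240/-0.240 → slack +0.240/-0.240; half-tol=0.240, Σhalf²=0.057600
  -B: nom -46.400 → Σnom=-35.910; wc +0.420/-0.400 → slack +0.660/-0.640; half-tol=0.410, Σhalf²=0.225700
  -C: nom -40.170 → Σnom=-76.080; wc +0.462/-0.143 → slack +1.122/-0.783; half-tol=0.302, Σhalf²=0.317206
  +D: nom +15.800 → Σnom=-60.280; wc +0.070/-0.128 → slack +1.192/-0.911; half-tol=0.099, Σhalf²=0.327007
Nominal = -60.280. Worst-case = [-60.280 - 0.911, -60.280 + 1.192] = [-61.191, -59.088]. RSS = √0.327007 = 0.572.

nominal=-60.280 wc=[-61.191,-59.088] rss=0.572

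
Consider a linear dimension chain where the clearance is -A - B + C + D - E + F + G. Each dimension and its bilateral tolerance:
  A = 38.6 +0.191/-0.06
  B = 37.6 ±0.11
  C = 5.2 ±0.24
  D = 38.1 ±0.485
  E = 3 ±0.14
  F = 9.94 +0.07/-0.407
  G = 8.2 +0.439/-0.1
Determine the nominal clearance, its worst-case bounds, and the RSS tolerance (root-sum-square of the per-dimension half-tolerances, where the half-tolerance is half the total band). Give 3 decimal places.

nominal=-17.760 wc=[-19.433,-16.216] rss=0.685

Stack each dimension's contribution:
  -A: nom -38.600 → Σnom=-38.600; wc +0.060/-0.191 → slack +0.060/-0.191; half-tol=0.126, Σhalf²=0.015750
  -B: nom -37.600 → Σnom=-76.200; wc +0.110/-0.110 → slack +0.170/-0.301; half-tol=0.110, Σhalf²=0.027850
  +C: nom +5.200 → Σnom=-71.000; wc +0.240/-0.240 → slack +0.410/-0.541; half-tol=0.240, Σhalf²=0.085450
  +D: nom +38.100 → Σnom=-32.900; wc +0.485/-0.485 → slack +0.895/-1.026; half-tol=0.485, Σhalf²=0.320675
  -E: nom -3.000 → Σnom=-35.900; wc +0.140/-0.140 → slack +1.035/-1.166; half-tol=0.140, Σhalf²=0.340275
  +F: nom +9.940 → Σnom=-25.960; wc +0.070/-0.407 → slack +1.105/-1.573; half-tol=0.238, Σhalf²=0.397157
  +G: nom +8.200 → Σnom=-17.760; wc +0.439/-0.100 → slack +1.544/-1.673; half-tol=0.270, Σhalf²=0.469788
Nominal = -17.760. Worst-case = [-17.760 - 1.673, -17.760 + 1.544] = [-19.433, -16.216]. RSS = √0.469788 = 0.685.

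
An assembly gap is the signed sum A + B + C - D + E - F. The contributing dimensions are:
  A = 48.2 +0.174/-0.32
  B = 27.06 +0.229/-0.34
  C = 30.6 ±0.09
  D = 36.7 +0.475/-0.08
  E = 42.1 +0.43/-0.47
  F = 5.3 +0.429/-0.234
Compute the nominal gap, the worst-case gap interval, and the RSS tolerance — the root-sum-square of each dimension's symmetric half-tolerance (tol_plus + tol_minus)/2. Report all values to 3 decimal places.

Stack each dimension's contribution:
  +A: nom +48.200 → Σnom=48.200; wc +0.174/-0.320 → slack +0.174/-0.320; half-tol=0.247, Σhalf²=0.061009
  +B: nom +27.060 → Σnom=75.260; wc +0.229/-0.340 → slack +0.403/-0.660; half-tol=0.285, Σhalf²=0.141949
  +C: nom +30.600 → Σnom=105.860; wc +0.090/-0.090 → slack +0.493/-0.750; half-tol=0.090, Σhalf²=0.150049
  -D: nom -36.700 → Σnom=69.160; wc +0.080/-0.475 → slack +0.573/-1.225; half-tol=0.277, Σhalf²=0.227056
  +E: nom +42.100 → Σnom=111.260; wc +0.430/-0.470 → slack +1.003/-1.695; half-tol=0.450, Σhalf²=0.429555
  -F: nom -5.300 → Σnom=105.960; wc +0.234/-0.429 → slack +1.237/-2.124; half-tol=0.332, Σhalf²=0.539448
Nominal = 105.960. Worst-case = [105.960 - 2.124, 105.960 + 1.237] = [103.836, 107.197]. RSS = √0.539448 = 0.734.

nominal=105.960 wc=[103.836,107.197] rss=0.734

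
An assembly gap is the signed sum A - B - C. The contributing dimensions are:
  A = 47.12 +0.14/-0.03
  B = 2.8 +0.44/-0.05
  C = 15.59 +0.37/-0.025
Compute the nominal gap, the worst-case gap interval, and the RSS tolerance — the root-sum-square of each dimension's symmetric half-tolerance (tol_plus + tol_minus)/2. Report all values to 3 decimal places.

Stack each dimension's contribution:
  +A: nom +47.120 → Σnom=47.120; wc +0.140/-0.030 → slack +0.140/-0.030; half-tol=0.085, Σhalf²=0.007225
  -B: nom -2.800 → Σnom=44.320; wc +0.050/-0.440 → slack +0.190/-0.470; half-tol=0.245, Σhalf²=0.067250
  -C: nom -15.590 → Σnom=28.730; wc +0.025/-0.370 → slack +0.215/-0.840; half-tol=0.198, Σhalf²=0.106256
Nominal = 28.730. Worst-case = [28.730 - 0.840, 28.730 + 0.215] = [27.890, 28.945]. RSS = √0.106256 = 0.326.

nominal=28.730 wc=[27.890,28.945] rss=0.326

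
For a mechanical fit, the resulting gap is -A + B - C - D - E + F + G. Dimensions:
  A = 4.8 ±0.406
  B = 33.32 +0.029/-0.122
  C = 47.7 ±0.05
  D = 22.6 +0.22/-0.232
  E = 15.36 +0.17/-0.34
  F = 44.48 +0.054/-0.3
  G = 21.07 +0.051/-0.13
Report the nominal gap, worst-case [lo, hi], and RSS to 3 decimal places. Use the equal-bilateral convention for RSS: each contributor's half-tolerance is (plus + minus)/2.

nominal=8.410 wc=[7.012,9.572] rss=0.573

Stack each dimension's contribution:
  -A: nom -4.800 → Σnom=-4.800; wc +0.406/-0.406 → slack +0.406/-0.406; half-tol=0.406, Σhalf²=0.164836
  +B: nom +33.320 → Σnom=28.520; wc +0.029/-0.122 → slack +0.435/-0.528; half-tol=0.075, Σhalf²=0.170536
  -C: nom -47.700 → Σnom=-19.180; wc +0.050/-0.050 → slack +0.485/-0.578; half-tol=0.050, Σhalf²=0.173036
  -D: nom -22.600 → Σnom=-41.780; wc +0.232/-0.220 → slack +0.717/-0.798; half-tol=0.226, Σhalf²=0.224112
  -E: nom -15.360 → Σnom=-57.140; wc +0.340/-0.170 → slack +1.057/-0.968; half-tol=0.255, Σhalf²=0.289137
  +F: nom +44.480 → Σnom=-12.660; wc +0.054/-0.300 → slack +1.111/-1.268; half-tol=0.177, Σhalf²=0.320466
  +G: nom +21.070 → Σnom=8.410; wc +0.051/-0.130 → slack +1.162/-1.398; half-tol=0.090, Σhalf²=0.328657
Nominal = 8.410. Worst-case = [8.410 - 1.398, 8.410 + 1.162] = [7.012, 9.572]. RSS = √0.328657 = 0.573.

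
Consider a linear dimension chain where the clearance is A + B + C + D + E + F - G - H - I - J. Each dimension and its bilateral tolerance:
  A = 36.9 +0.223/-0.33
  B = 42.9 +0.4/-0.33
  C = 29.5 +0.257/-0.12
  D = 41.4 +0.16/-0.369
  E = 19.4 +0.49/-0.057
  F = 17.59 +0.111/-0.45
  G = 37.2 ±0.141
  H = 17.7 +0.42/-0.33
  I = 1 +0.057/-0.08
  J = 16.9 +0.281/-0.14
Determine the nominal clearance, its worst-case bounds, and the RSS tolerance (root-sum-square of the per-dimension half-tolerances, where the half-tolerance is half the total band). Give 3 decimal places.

Stack each dimension's contribution:
  +A: nom +36.900 → Σnom=36.900; wc +0.223/-0.330 → slack +0.223/-0.330; half-tol=0.277, Σhalf²=0.076452
  +B: nom +42.900 → Σnom=79.800; wc +0.400/-0.330 → slack +0.623/-0.660; half-tol=0.365, Σhalf²=0.209677
  +C: nom +29.500 → Σnom=109.300; wc +0.257/-0.120 → slack +0.880/-0.780; half-tol=0.189, Σhalf²=0.245209
  +D: nom +41.400 → Σnom=150.700; wc +0.160/-0.369 → slack +1.040/-1.149; half-tol=0.265, Σhalf²=0.315170
  +E: nom +19.400 → Σnom=170.100; wc +0.490/-0.057 → slack +1.530/-1.206; half-tol=0.274, Σhalf²=0.389972
  +F: nom +17.590 → Σnom=187.690; wc +0.111/-0.450 → slack +1.641/-1.656; half-tol=0.281, Σhalf²=0.468652
  -G: nom -37.200 → Σnom=150.490; wc +0.141/-0.141 → slack +1.782/-1.797; half-tol=0.141, Σhalf²=0.488533
  -H: nom -17.700 → Σnom=132.790; wc +0.330/-0.420 → slack +2.112/-2.217; half-tol=0.375, Σhalf²=0.629158
  -I: nom -1.000 → Σnom=131.790; wc +0.080/-0.057 → slack +2.192/-2.274; half-tol=0.069, Σhalf²=0.633850
  -J: nom -16.900 → Σnom=114.890; wc +0.140/-0.281 → slack +2.332/-2.555; half-tol=0.211, Σhalf²=0.678161
Nominal = 114.890. Worst-case = [114.890 - 2.555, 114.890 + 2.332] = [112.335, 117.222]. RSS = √0.678161 = 0.824.

nominal=114.890 wc=[112.335,117.222] rss=0.824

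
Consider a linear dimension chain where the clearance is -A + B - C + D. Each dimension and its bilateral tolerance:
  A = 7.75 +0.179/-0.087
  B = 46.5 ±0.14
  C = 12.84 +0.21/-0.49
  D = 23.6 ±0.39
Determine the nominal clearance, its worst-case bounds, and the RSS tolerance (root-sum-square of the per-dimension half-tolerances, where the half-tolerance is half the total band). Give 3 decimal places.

nominal=49.510 wc=[48.591,50.617] rss=0.558

Stack each dimension's contribution:
  -A: nom -7.750 → Σnom=-7.750; wc +0.087/-0.179 → slack +0.087/-0.179; half-tol=0.133, Σhalf²=0.017689
  +B: nom +46.500 → Σnom=38.750; wc +0.140/-0.140 → slack +0.227/-0.319; half-tol=0.140, Σhalf²=0.037289
  -C: nom -12.840 → Σnom=25.910; wc +0.490/-0.210 → slack +0.717/-0.529; half-tol=0.350, Σhalf²=0.159789
  +D: nom +23.600 → Σnom=49.510; wc +0.390/-0.390 → slack +1.107/-0.919; half-tol=0.390, Σhalf²=0.311889
Nominal = 49.510. Worst-case = [49.510 - 0.919, 49.510 + 1.107] = [48.591, 50.617]. RSS = √0.311889 = 0.558.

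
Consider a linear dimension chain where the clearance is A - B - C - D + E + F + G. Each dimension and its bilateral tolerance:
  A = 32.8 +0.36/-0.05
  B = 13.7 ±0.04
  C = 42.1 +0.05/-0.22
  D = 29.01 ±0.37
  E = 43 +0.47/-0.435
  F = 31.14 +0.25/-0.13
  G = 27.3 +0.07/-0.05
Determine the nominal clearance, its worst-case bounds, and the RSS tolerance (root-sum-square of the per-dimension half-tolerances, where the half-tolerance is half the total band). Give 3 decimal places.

Stack each dimension's contribution:
  +A: nom +32.800 → Σnom=32.800; wc +0.360/-0.050 → slack +0.360/-0.050; half-tol=0.205, Σhalf²=0.042025
  -B: nom -13.700 → Σnom=19.100; wc +0.040/-0.040 → slack +0.400/-0.090; half-tol=0.040, Σhalf²=0.043625
  -C: nom -42.100 → Σnom=-23.000; wc +0.220/-0.050 → slack +0.620/-0.140; half-tol=0.135, Σhalf²=0.061850
  -D: nom -29.010 → Σnom=-52.010; wc +0.370/-0.370 → slack +0.990/-0.510; half-tol=0.370, Σhalf²=0.198750
  +E: nom +43.000 → Σnom=-9.010; wc +0.470/-0.435 → slack +1.460/-0.945; half-tol=0.453, Σhalf²=0.403506
  +F: nom +31.140 → Σnom=22.130; wc +0.250/-0.130 → slack +1.710/-1.075; half-tol=0.190, Σhalf²=0.439606
  +G: nom +27.300 → Σnom=49.430; wc +0.070/-0.050 → slack +1.780/-1.125; half-tol=0.060, Σhalf²=0.443206
Nominal = 49.430. Worst-case = [49.430 - 1.125, 49.430 + 1.780] = [48.305, 51.210]. RSS = √0.443206 = 0.666.

nominal=49.430 wc=[48.305,51.210] rss=0.666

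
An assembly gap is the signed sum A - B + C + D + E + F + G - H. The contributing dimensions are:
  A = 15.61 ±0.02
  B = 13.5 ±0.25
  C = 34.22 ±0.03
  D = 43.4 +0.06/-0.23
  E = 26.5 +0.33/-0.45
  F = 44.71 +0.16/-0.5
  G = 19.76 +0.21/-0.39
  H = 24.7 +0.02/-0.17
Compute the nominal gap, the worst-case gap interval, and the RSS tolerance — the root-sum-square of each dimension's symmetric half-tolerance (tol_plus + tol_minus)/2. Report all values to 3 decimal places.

nominal=146.000 wc=[144.110,147.230] rss=0.667

Stack each dimension's contribution:
  +A: nom +15.610 → Σnom=15.610; wc +0.020/-0.020 → slack +0.020/-0.020; half-tol=0.020, Σhalf²=0.000400
  -B: nom -13.500 → Σnom=2.110; wc +0.250/-0.250 → slack +0.270/-0.270; half-tol=0.250, Σhalf²=0.062900
  +C: nom +34.220 → Σnom=36.330; wc +0.030/-0.030 → slack +0.300/-0.300; half-tol=0.030, Σhalf²=0.063800
  +D: nom +43.400 → Σnom=79.730; wc +0.060/-0.230 → slack +0.360/-0.530; half-tol=0.145, Σhalf²=0.084825
  +E: nom +26.500 → Σnom=106.230; wc +0.330/-0.450 → slack +0.690/-0.980; half-tol=0.390, Σhalf²=0.236925
  +F: nom +44.710 → Σnom=150.940; wc +0.160/-0.500 → slack +0.850/-1.480; half-tol=0.330, Σhalf²=0.345825
  +G: nom +19.760 → Σnom=170.700; wc +0.210/-0.390 → slack +1.060/-1.870; half-tol=0.300, Σhalf²=0.435825
  -H: nom -24.700 → Σnom=146.000; wc +0.170/-0.020 → slack +1.230/-1.890; half-tol=0.095, Σhalf²=0.444850
Nominal = 146.000. Worst-case = [146.000 - 1.890, 146.000 + 1.230] = [144.110, 147.230]. RSS = √0.444850 = 0.667.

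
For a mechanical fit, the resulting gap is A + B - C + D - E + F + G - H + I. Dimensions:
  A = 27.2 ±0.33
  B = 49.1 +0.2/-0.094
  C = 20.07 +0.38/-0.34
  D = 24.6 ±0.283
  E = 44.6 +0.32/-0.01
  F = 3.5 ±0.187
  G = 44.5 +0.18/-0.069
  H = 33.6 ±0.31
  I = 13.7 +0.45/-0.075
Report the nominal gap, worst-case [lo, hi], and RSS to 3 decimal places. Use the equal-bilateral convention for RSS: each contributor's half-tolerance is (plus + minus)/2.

nominal=64.330 wc=[62.282,66.620] rss=0.763

Stack each dimension's contribution:
  +A: nom +27.200 → Σnom=27.200; wc +0.330/-0.330 → slack +0.330/-0.330; half-tol=0.330, Σhalf²=0.108900
  +B: nom +49.100 → Σnom=76.300; wc +0.200/-0.094 → slack +0.530/-0.424; half-tol=0.147, Σhalf²=0.130509
  -C: nom -20.070 → Σnom=56.230; wc +0.340/-0.380 → slack +0.870/-0.804; half-tol=0.360, Σhalf²=0.260109
  +D: nom +24.600 → Σnom=80.830; wc +0.283/-0.283 → slack +1.153/-1.087; half-tol=0.283, Σhalf²=0.340198
  -E: nom -44.600 → Σnom=36.230; wc +0.010/-0.320 → slack +1.163/-1.407; half-tol=0.165, Σhalf²=0.367423
  +F: nom +3.500 → Σnom=39.730; wc +0.187/-0.187 → slack +1.350/-1.594; half-tol=0.187, Σhalf²=0.402392
  +G: nom +44.500 → Σnom=84.230; wc +0.180/-0.069 → slack +1.530/-1.663; half-tol=0.124, Σhalf²=0.417892
  -H: nom -33.600 → Σnom=50.630; wc +0.310/-0.310 → slack +1.840/-1.973; half-tol=0.310, Σhalf²=0.513992
  +I: nom +13.700 → Σnom=64.330; wc +0.450/-0.075 → slack +2.290/-2.048; half-tol=0.263, Σhalf²=0.582898
Nominal = 64.330. Worst-case = [64.330 - 2.048, 64.330 + 2.290] = [62.282, 66.620]. RSS = √0.582898 = 0.763.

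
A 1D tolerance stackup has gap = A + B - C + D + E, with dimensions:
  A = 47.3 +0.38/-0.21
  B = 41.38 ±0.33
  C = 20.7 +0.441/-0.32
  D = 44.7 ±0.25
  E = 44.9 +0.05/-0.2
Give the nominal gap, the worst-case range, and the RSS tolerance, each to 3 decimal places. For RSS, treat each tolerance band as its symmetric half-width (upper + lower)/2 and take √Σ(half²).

Stack each dimension's contribution:
  +A: nom +47.300 → Σnom=47.300; wc +0.380/-0.210 → slack +0.380/-0.210; half-tol=0.295, Σhalf²=0.087025
  +B: nom +41.380 → Σnom=88.680; wc +0.330/-0.330 → slack +0.710/-0.540; half-tol=0.330, Σhalf²=0.195925
  -C: nom -20.700 → Σnom=67.980; wc +0.320/-0.441 → slack +1.030/-0.981; half-tol=0.381, Σhalf²=0.340705
  +D: nom +44.700 → Σnom=112.680; wc +0.250/-0.250 → slack +1.280/-1.231; half-tol=0.250, Σhalf²=0.403205
  +E: nom +44.900 → Σnom=157.580; wc +0.050/-0.200 → slack +1.330/-1.431; half-tol=0.125, Σhalf²=0.418830
Nominal = 157.580. Worst-case = [157.580 - 1.431, 157.580 + 1.330] = [156.149, 158.910]. RSS = √0.418830 = 0.647.

nominal=157.580 wc=[156.149,158.910] rss=0.647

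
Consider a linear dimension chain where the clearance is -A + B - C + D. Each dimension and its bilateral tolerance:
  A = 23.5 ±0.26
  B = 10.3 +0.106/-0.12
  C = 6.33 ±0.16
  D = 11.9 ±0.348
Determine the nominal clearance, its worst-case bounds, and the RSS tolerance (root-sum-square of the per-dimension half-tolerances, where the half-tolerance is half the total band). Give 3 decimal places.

Stack each dimension's contribution:
  -A: nom -23.500 → Σnom=-23.500; wc +0.260/-0.260 → slack +0.260/-0.260; half-tol=0.260, Σhalf²=0.067600
  +B: nom +10.300 → Σnom=-13.200; wc +0.106/-0.120 → slack +0.366/-0.380; half-tol=0.113, Σhalf²=0.080369
  -C: nom -6.330 → Σnom=-19.530; wc +0.160/-0.160 → slack +0.526/-0.540; half-tol=0.160, Σhalf²=0.105969
  +D: nom +11.900 → Σnom=-7.630; wc +0.348/-0.348 → slack +0.874/-0.888; half-tol=0.348, Σhalf²=0.227073
Nominal = -7.630. Worst-case = [-7.630 - 0.888, -7.630 + 0.874] = [-8.518, -6.756]. RSS = √0.227073 = 0.477.

nominal=-7.630 wc=[-8.518,-6.756] rss=0.477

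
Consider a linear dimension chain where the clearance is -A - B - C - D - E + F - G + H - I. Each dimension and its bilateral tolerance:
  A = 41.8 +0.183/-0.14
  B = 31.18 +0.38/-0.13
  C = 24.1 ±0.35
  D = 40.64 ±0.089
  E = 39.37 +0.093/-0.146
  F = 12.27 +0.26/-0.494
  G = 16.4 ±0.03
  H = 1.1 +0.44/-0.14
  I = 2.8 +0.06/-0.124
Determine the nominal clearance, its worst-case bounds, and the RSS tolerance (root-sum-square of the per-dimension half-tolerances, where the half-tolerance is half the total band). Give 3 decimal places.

Stack each dimension's contribution:
  -A: nom -41.800 → Σnom=-41.800; wc +0.140/-0.183 → slack +0.140/-0.183; half-tol=0.162, Σhalf²=0.026082
  -B: nom -31.180 → Σnom=-72.980; wc +0.130/-0.380 → slack +0.270/-0.563; half-tol=0.255, Σhalf²=0.091107
  -C: nom -24.100 → Σnom=-97.080; wc +0.350/-0.350 → slack +0.620/-0.913; half-tol=0.350, Σhalf²=0.213607
  -D: nom -40.640 → Σnom=-137.720; wc +0.089/-0.089 → slack +0.709/-1.002; half-tol=0.089, Σhalf²=0.221528
  -E: nom -39.370 → Σnom=-177.090; wc +0.146/-0.093 → slack +0.855/-1.095; half-tol=0.119, Σhalf²=0.235808
  +F: nom +12.270 → Σnom=-164.820; wc +0.260/-0.494 → slack +1.115/-1.589; half-tol=0.377, Σhalf²=0.377937
  -G: nom -16.400 → Σnom=-181.220; wc +0.030/-0.030 → slack +1.145/-1.619; half-tol=0.030, Σhalf²=0.378837
  +H: nom +1.100 → Σnom=-180.120; wc +0.440/-0.140 → slack +1.585/-1.759; half-tol=0.290, Σhalf²=0.462938
  -I: nom -2.800 → Σnom=-182.920; wc +0.124/-0.060 → slack +1.709/-1.819; half-tol=0.092, Σhalf²=0.471402
Nominal = -182.920. Worst-case = [-182.920 - 1.819, -182.920 + 1.709] = [-184.739, -181.211]. RSS = √0.471402 = 0.687.

nominal=-182.920 wc=[-184.739,-181.211] rss=0.687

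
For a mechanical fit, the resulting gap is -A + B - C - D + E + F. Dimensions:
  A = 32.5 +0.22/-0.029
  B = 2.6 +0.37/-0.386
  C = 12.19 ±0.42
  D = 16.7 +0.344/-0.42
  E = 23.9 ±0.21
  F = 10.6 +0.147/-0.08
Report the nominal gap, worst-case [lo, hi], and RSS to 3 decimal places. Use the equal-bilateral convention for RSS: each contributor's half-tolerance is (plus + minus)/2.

nominal=-24.290 wc=[-25.950,-22.694] rss=0.733

Stack each dimension's contribution:
  -A: nom -32.500 → Σnom=-32.500; wc +0.029/-0.220 → slack +0.029/-0.220; half-tol=0.124, Σhalf²=0.015500
  +B: nom +2.600 → Σnom=-29.900; wc +0.370/-0.386 → slack +0.399/-0.606; half-tol=0.378, Σhalf²=0.158384
  -C: nom -12.190 → Σnom=-42.090; wc +0.420/-0.420 → slack +0.819/-1.026; half-tol=0.420, Σhalf²=0.334784
  -D: nom -16.700 → Σnom=-58.790; wc +0.420/-0.344 → slack +1.239/-1.370; half-tol=0.382, Σhalf²=0.480708
  +E: nom +23.900 → Σnom=-34.890; wc +0.210/-0.210 → slack +1.449/-1.580; half-tol=0.210, Σhalf²=0.524808
  +F: nom +10.600 → Σnom=-24.290; wc +0.147/-0.080 → slack +1.596/-1.660; half-tol=0.113, Σhalf²=0.537690
Nominal = -24.290. Worst-case = [-24.290 - 1.660, -24.290 + 1.596] = [-25.950, -22.694]. RSS = √0.537690 = 0.733.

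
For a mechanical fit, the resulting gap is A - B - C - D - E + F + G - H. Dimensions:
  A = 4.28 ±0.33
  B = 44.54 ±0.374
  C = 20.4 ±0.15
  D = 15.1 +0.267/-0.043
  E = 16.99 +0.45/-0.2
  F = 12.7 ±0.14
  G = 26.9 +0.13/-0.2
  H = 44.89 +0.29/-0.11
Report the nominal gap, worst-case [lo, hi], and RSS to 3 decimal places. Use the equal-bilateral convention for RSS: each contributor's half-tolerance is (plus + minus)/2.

nominal=-98.040 wc=[-100.241,-96.563] rss=0.698

Stack each dimension's contribution:
  +A: nom +4.280 → Σnom=4.280; wc +0.330/-0.330 → slack +0.330/-0.330; half-tol=0.330, Σhalf²=0.108900
  -B: nom -44.540 → Σnom=-40.260; wc +0.374/-0.374 → slack +0.704/-0.704; half-tol=0.374, Σhalf²=0.248776
  -C: nom -20.400 → Σnom=-60.660; wc +0.150/-0.150 → slack +0.854/-0.854; half-tol=0.150, Σhalf²=0.271276
  -D: nom -15.100 → Σnom=-75.760; wc +0.043/-0.267 → slack +0.897/-1.121; half-tol=0.155, Σhalf²=0.295301
  -E: nom -16.990 → Σnom=-92.750; wc +0.200/-0.450 → slack +1.097/-1.571; half-tol=0.325, Σhalf²=0.400926
  +F: nom +12.700 → Σnom=-80.050; wc +0.140/-0.140 → slack +1.237/-1.711; half-tol=0.140, Σhalf²=0.420526
  +G: nom +26.900 → Σnom=-53.150; wc +0.130/-0.200 → slack +1.367/-1.911; half-tol=0.165, Σhalf²=0.447751
  -H: nom -44.890 → Σnom=-98.040; wc +0.110/-0.290 → slack +1.477/-2.201; half-tol=0.200, Σhalf²=0.487751
Nominal = -98.040. Worst-case = [-98.040 - 2.201, -98.040 + 1.477] = [-100.241, -96.563]. RSS = √0.487751 = 0.698.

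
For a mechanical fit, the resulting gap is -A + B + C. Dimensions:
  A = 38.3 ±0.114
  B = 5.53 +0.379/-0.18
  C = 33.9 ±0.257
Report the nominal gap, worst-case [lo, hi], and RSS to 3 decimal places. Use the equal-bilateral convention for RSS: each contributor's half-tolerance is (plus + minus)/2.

Stack each dimension's contribution:
  -A: nom -38.300 → Σnom=-38.300; wc +0.114/-0.114 → slack +0.114/-0.114; half-tol=0.114, Σhalf²=0.012996
  +B: nom +5.530 → Σnom=-32.770; wc +0.379/-0.180 → slack +0.493/-0.294; half-tol=0.279, Σhalf²=0.091116
  +C: nom +33.900 → Σnom=1.130; wc +0.257/-0.257 → slack +0.750/-0.551; half-tol=0.257, Σhalf²=0.157165
Nominal = 1.130. Worst-case = [1.130 - 0.551, 1.130 + 0.750] = [0.579, 1.880]. RSS = √0.157165 = 0.396.

nominal=1.130 wc=[0.579,1.880] rss=0.396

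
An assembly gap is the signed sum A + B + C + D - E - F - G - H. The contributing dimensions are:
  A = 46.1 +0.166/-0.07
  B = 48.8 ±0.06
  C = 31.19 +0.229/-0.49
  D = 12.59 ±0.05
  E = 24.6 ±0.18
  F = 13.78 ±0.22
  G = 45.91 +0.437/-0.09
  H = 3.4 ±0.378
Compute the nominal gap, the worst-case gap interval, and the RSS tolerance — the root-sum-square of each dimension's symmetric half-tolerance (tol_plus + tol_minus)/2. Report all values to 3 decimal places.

nominal=50.990 wc=[49.105,52.363] rss=0.665

Stack each dimension's contribution:
  +A: nom +46.100 → Σnom=46.100; wc +0.166/-0.070 → slack +0.166/-0.070; half-tol=0.118, Σhalf²=0.013924
  +B: nom +48.800 → Σnom=94.900; wc +0.060/-0.060 → slack +0.226/-0.130; half-tol=0.060, Σhalf²=0.017524
  +C: nom +31.190 → Σnom=126.090; wc +0.229/-0.490 → slack +0.455/-0.620; half-tol=0.359, Σhalf²=0.146764
  +D: nom +12.590 → Σnom=138.680; wc +0.050/-0.050 → slack +0.505/-0.670; half-tol=0.050, Σhalf²=0.149264
  -E: nom -24.600 → Σnom=114.080; wc +0.180/-0.180 → slack +0.685/-0.850; half-tol=0.180, Σhalf²=0.181664
  -F: nom -13.780 → Σnom=100.300; wc +0.220/-0.220 → slack +0.905/-1.070; half-tol=0.220, Σhalf²=0.230064
  -G: nom -45.910 → Σnom=54.390; wc +0.090/-0.437 → slack +0.995/-1.507; half-tol=0.264, Σhalf²=0.299497
  -H: nom -3.400 → Σnom=50.990; wc +0.378/-0.378 → slack +1.373/-1.885; half-tol=0.378, Σhalf²=0.442381
Nominal = 50.990. Worst-case = [50.990 - 1.885, 50.990 + 1.373] = [49.105, 52.363]. RSS = √0.442381 = 0.665.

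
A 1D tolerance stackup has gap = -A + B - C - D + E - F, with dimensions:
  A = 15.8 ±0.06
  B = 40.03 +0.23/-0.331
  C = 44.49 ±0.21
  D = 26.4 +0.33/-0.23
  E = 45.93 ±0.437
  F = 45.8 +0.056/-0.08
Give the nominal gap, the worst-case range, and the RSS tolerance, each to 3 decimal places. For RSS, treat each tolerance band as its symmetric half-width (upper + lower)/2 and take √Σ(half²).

nominal=-46.530 wc=[-47.954,-45.283] rss=0.633

Stack each dimension's contribution:
  -A: nom -15.800 → Σnom=-15.800; wc +0.060/-0.060 → slack +0.060/-0.060; half-tol=0.060, Σhalf²=0.003600
  +B: nom +40.030 → Σnom=24.230; wc +0.230/-0.331 → slack +0.290/-0.391; half-tol=0.281, Σhalf²=0.082280
  -C: nom -44.490 → Σnom=-20.260; wc +0.210/-0.210 → slack +0.500/-0.601; half-tol=0.210, Σhalf²=0.126380
  -D: nom -26.400 → Σnom=-46.660; wc +0.230/-0.330 → slack +0.730/-0.931; half-tol=0.280, Σhalf²=0.204780
  +E: nom +45.930 → Σnom=-0.730; wc +0.437/-0.437 → slack +1.167/-1.368; half-tol=0.437, Σhalf²=0.395749
  -F: nom -45.800 → Σnom=-46.530; wc +0.080/-0.056 → slack +1.247/-1.424; half-tol=0.068, Σhalf²=0.400373
Nominal = -46.530. Worst-case = [-46.530 - 1.424, -46.530 + 1.247] = [-47.954, -45.283]. RSS = √0.400373 = 0.633.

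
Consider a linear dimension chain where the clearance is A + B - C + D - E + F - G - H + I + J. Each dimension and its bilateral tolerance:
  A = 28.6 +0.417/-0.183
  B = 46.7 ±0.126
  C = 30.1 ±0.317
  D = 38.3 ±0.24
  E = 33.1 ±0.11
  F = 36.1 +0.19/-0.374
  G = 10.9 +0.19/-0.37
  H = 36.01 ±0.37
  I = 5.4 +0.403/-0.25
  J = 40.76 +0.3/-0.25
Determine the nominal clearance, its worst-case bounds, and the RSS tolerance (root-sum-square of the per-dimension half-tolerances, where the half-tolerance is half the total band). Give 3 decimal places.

Stack each dimension's contribution:
  +A: nom +28.600 → Σnom=28.600; wc +0.417/-0.183 → slack +0.417/-0.183; half-tol=0.300, Σhalf²=0.090000
  +B: nom +46.700 → Σnom=75.300; wc +0.126/-0.126 → slack +0.543/-0.309; half-tol=0.126, Σhalf²=0.105876
  -C: nom -30.100 → Σnom=45.200; wc +0.317/-0.317 → slack +0.860/-0.626; half-tol=0.317, Σhalf²=0.206365
  +D: nom +38.300 → Σnom=83.500; wc +0.240/-0.240 → slack +1.100/-0.866; half-tol=0.240, Σhalf²=0.263965
  -E: nom -33.100 → Σnom=50.400; wc +0.110/-0.110 → slack +1.210/-0.976; half-tol=0.110, Σhalf²=0.276065
  +F: nom +36.100 → Σnom=86.500; wc +0.190/-0.374 → slack +1.400/-1.350; half-tol=0.282, Σhalf²=0.355589
  -G: nom -10.900 → Σnom=75.600; wc +0.370/-0.190 → slack +1.770/-1.540; half-tol=0.280, Σhalf²=0.433989
  -H: nom -36.010 → Σnom=39.590; wc +0.370/-0.370 → slack +2.140/-1.910; half-tol=0.370, Σhalf²=0.570889
  +I: nom +5.400 → Σnom=44.990; wc +0.403/-0.250 → slack +2.543/-2.160; half-tol=0.327, Σhalf²=0.677491
  +J: nom +40.760 → Σnom=85.750; wc +0.300/-0.250 → slack +2.843/-2.410; half-tol=0.275, Σhalf²=0.753116
Nominal = 85.750. Worst-case = [85.750 - 2.410, 85.750 + 2.843] = [83.340, 88.593]. RSS = √0.753116 = 0.868.

nominal=85.750 wc=[83.340,88.593] rss=0.868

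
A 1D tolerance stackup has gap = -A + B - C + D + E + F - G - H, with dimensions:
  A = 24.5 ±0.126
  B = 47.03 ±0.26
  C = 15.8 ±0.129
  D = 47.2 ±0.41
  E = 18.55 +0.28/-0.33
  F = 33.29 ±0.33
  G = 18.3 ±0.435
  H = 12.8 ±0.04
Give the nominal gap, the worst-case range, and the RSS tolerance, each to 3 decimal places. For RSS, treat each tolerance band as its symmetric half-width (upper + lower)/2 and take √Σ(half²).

nominal=74.670 wc=[72.610,76.680] rss=0.813

Stack each dimension's contribution:
  -A: nom -24.500 → Σnom=-24.500; wc +0.126/-0.126 → slack +0.126/-0.126; half-tol=0.126, Σhalf²=0.015876
  +B: nom +47.030 → Σnom=22.530; wc +0.260/-0.260 → slack +0.386/-0.386; half-tol=0.260, Σhalf²=0.083476
  -C: nom -15.800 → Σnom=6.730; wc +0.129/-0.129 → slack +0.515/-0.515; half-tol=0.129, Σhalf²=0.100117
  +D: nom +47.200 → Σnom=53.930; wc +0.410/-0.410 → slack +0.925/-0.925; half-tol=0.410, Σhalf²=0.268217
  +E: nom +18.550 → Σnom=72.480; wc +0.280/-0.330 → slack +1.205/-1.255; half-tol=0.305, Σhalf²=0.361242
  +F: nom +33.290 → Σnom=105.770; wc +0.330/-0.330 → slack +1.535/-1.585; half-tol=0.330, Σhalf²=0.470142
  -G: nom -18.300 → Σnom=87.470; wc +0.435/-0.435 → slack +1.970/-2.020; half-tol=0.435, Σhalf²=0.659367
  -H: nom -12.800 → Σnom=74.670; wc +0.040/-0.040 → slack +2.010/-2.060; half-tol=0.040, Σhalf²=0.660967
Nominal = 74.670. Worst-case = [74.670 - 2.060, 74.670 + 2.010] = [72.610, 76.680]. RSS = √0.660967 = 0.813.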